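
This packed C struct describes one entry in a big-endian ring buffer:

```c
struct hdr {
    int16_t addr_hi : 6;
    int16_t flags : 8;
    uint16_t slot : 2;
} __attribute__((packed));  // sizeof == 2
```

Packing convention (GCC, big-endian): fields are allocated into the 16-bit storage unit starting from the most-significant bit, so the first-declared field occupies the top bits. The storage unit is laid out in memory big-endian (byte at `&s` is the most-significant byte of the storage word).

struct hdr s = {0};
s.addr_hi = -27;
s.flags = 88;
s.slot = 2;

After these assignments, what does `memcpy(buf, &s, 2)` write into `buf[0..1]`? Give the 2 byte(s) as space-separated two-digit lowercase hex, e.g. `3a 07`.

addr_hi (6b) val=-27 bits=0x25 at bit 10: 0x9400
flags (8b) val=88 bits=0x58 at bit 2: 0x9560
slot (2b) val=2 bits=0x2 at bit 0: 0x9562
word = 0x9562 → big-endian bytes:
  [0]=0x95  [1]=0x62

95 62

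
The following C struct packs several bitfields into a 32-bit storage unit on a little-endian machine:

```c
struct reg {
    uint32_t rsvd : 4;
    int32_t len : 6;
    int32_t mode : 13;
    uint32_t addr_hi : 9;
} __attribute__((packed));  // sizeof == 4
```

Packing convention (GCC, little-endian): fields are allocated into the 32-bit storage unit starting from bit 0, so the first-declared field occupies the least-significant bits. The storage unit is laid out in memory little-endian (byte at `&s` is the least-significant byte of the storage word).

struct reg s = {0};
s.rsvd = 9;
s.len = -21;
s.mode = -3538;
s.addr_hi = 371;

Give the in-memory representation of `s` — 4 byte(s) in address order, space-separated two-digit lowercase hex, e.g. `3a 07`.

b9 ba c8 b9

rsvd (4b) val=9 bits=0x9 at bit 0: 0x00000009
len (6b) val=-21 bits=0x2b at bit 4: 0x000002b9
mode (13b) val=-3538 bits=0x122e at bit 10: 0x0048bab9
addr_hi (9b) val=371 bits=0x173 at bit 23: 0xb9c8bab9
word = 0xb9c8bab9 → little-endian bytes:
  [0]=0xb9  [1]=0xba  [2]=0xc8  [3]=0xb9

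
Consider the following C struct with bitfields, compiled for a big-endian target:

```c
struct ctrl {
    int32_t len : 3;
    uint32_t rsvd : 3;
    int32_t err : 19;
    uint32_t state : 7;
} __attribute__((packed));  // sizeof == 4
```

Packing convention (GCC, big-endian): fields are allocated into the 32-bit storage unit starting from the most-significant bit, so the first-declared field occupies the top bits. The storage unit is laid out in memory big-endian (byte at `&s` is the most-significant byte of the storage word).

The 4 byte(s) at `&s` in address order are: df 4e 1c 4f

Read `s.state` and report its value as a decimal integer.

[0]=0xdf [1]=0x4e [2]=0x1c [3]=0x4f (big-endian) → word 0xdf4e1c4f
len:3 @ bit 29 → (0xdf4e1c4f>>29)&0x7 = 0x6
rsvd:3 @ bit 26 → (0xdf4e1c4f>>26)&0x7 = 0x7
err:19 @ bit 7 → (0xdf4e1c4f>>7)&0x7ffff = 0x69c38
state:7 @ bit 0 → (0xdf4e1c4f>>0)&0x7f = 0x4f  ←

79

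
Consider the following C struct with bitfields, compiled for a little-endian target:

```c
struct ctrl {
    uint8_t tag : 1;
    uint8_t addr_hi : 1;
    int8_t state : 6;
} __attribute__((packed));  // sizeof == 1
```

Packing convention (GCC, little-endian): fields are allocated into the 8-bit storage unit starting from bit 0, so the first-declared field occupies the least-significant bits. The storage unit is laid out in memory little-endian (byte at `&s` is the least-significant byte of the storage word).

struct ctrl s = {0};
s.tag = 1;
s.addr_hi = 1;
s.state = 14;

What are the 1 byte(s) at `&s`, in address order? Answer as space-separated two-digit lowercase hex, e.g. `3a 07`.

tag:1 = 1 → 0x1 << 0 → word 0x01
addr_hi:1 = 1 → 0x1 << 1 → word 0x03
state:6 = 14 → 0xe << 2 → word 0x3b
word = 0x3b → little-endian bytes:
  [0]=0x3b

3b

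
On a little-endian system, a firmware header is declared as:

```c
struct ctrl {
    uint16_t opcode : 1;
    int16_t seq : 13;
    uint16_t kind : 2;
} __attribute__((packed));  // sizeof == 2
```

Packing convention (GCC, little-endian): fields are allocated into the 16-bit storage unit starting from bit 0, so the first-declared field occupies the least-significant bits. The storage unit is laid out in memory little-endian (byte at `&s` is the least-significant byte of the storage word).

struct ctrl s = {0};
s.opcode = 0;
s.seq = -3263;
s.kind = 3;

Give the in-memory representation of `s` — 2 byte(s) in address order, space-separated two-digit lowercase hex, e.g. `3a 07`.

[0+:1] opcode=0 & 0x1 = 0x0; word=0x0000
[1+:13] seq=-3263 & 0x1fff = 0x1341; word=0x2682
[14+:2] kind=3 & 0x3 = 0x3; word=0xe682
word = 0xe682 → little-endian bytes:
  [0]=0x82  [1]=0xe6

82 e6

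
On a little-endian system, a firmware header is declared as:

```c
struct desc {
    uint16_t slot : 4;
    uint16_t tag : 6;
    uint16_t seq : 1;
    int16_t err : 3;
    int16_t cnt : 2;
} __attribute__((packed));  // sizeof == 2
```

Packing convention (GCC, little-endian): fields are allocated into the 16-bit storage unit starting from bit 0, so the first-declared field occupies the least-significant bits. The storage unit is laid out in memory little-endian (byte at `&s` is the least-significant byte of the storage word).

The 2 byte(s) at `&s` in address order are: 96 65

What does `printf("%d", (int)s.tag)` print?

25

[0]=0x96 [1]=0x65 (little-endian) → word 0x6596
slot:4 @ bit 0 → (0x6596>>0)&0xf = 0x6
tag:6 @ bit 4 → (0x6596>>4)&0x3f = 0x19  ←
seq:1 @ bit 10 → (0x6596>>10)&0x1 = 0x1
err:3 @ bit 11 → (0x6596>>11)&0x7 = 0x4
cnt:2 @ bit 14 → (0x6596>>14)&0x3 = 0x1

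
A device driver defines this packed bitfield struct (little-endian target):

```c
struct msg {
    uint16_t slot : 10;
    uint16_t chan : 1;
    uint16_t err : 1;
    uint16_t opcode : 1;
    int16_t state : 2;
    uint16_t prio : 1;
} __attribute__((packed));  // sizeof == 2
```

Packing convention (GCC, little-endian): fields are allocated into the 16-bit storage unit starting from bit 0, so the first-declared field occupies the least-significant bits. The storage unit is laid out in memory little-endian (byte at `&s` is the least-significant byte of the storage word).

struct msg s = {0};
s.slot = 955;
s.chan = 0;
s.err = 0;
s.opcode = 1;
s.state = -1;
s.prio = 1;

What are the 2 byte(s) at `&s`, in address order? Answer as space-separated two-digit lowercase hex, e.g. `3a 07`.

[0+:10] slot=955 & 0x3ff = 0x3bb; word=0x03bb
[10+:1] chan=0 & 0x1 = 0x0; word=0x03bb
[11+:1] err=0 & 0x1 = 0x0; word=0x03bb
[12+:1] opcode=1 & 0x1 = 0x1; word=0x13bb
[13+:2] state=-1 & 0x3 = 0x3; word=0x73bb
[15+:1] prio=1 & 0x1 = 0x1; word=0xf3bb
word = 0xf3bb → little-endian bytes:
  [0]=0xbb  [1]=0xf3

bb f3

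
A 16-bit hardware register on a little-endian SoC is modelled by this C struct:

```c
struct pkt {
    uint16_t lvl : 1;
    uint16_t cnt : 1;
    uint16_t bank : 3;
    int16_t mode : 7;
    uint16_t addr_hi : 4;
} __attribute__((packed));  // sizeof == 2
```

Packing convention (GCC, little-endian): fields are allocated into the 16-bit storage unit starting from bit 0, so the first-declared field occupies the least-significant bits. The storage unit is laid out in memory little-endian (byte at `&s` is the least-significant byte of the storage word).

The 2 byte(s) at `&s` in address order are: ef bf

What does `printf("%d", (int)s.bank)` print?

[0]=0xef [1]=0xbf (little-endian) → word 0xbfef
lvl [0+:1] = (word>>0) & 0x1 = 1
cnt [1+:1] = (word>>1) & 0x1 = 1
bank [2+:3] = (word>>2) & 0x7 = 3  ←
mode [5+:7] = (word>>5) & 0x7f = 127
addr_hi [12+:4] = (word>>12) & 0xf = 11

3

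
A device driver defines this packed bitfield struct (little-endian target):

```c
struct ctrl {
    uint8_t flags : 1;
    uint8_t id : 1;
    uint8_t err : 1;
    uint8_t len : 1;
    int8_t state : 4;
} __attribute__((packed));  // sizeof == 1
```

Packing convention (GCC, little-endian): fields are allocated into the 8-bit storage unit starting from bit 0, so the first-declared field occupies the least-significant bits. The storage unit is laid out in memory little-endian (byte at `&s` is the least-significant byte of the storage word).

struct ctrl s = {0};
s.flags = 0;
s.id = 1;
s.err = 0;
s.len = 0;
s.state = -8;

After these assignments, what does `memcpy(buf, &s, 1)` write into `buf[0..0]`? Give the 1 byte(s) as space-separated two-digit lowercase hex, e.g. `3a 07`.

82

flags (1b) val=0 bits=0x0 at bit 0: 0x00
id (1b) val=1 bits=0x1 at bit 1: 0x02
err (1b) val=0 bits=0x0 at bit 2: 0x02
len (1b) val=0 bits=0x0 at bit 3: 0x02
state (4b) val=-8 bits=0x8 at bit 4: 0x82
word = 0x82 → little-endian bytes:
  [0]=0x82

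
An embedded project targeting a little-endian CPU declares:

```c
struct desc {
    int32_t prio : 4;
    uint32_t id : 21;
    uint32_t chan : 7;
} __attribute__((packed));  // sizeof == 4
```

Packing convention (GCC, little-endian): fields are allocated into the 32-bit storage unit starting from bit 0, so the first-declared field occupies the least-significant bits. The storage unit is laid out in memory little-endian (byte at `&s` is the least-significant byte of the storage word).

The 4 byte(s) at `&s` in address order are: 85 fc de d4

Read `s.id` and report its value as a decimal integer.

[0]=0x85 [1]=0xfc [2]=0xde [3]=0xd4 (little-endian) → word 0xd4defc85
prio [0+:4] = (word>>0) & 0xf = 5
id [4+:21] = (word>>4) & 0x1fffff = 913352  ←
chan [25+:7] = (word>>25) & 0x7f = 106

913352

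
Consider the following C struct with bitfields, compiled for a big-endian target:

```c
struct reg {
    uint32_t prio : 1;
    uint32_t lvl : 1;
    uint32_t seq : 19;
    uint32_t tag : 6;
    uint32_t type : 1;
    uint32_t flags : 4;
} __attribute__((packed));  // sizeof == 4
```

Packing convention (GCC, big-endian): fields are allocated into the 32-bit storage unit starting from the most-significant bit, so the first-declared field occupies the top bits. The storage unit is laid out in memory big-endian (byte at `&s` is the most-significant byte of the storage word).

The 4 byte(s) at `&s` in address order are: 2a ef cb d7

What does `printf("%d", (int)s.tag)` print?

30

[0]=0x2a [1]=0xef [2]=0xcb [3]=0xd7 (big-endian) → word 0x2aefcbd7
prio:1 @ bit 31 → (0x2aefcbd7>>31)&0x1 = 0x0
lvl:1 @ bit 30 → (0x2aefcbd7>>30)&0x1 = 0x0
seq:19 @ bit 11 → (0x2aefcbd7>>11)&0x7ffff = 0x55df9
tag:6 @ bit 5 → (0x2aefcbd7>>5)&0x3f = 0x1e  ←
type:1 @ bit 4 → (0x2aefcbd7>>4)&0x1 = 0x1
flags:4 @ bit 0 → (0x2aefcbd7>>0)&0xf = 0x7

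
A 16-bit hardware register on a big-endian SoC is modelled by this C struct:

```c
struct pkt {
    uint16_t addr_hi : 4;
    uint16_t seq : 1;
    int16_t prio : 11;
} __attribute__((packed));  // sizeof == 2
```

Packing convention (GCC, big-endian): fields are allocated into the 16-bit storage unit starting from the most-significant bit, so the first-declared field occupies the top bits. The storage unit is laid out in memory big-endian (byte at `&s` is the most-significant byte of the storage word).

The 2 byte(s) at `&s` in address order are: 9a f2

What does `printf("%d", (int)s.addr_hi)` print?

9

[0]=0x9a [1]=0xf2 (big-endian) → word 0x9af2
addr_hi [12+:4] = (word>>12) & 0xf = 9  ←
seq [11+:1] = (word>>11) & 0x1 = 1
prio [0+:11] = (word>>0) & 0x7ff = 754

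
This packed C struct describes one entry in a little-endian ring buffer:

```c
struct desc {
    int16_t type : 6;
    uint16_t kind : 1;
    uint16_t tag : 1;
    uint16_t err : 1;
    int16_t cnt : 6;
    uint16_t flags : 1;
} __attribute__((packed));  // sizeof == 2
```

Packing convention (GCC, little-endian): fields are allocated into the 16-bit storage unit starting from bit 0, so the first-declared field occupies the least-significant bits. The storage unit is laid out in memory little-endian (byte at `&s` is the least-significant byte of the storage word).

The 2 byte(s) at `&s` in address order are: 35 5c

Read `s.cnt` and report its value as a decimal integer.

[0]=0x35 [1]=0x5c (little-endian) → word 0x5c35
type [0+:6] = (word>>0) & 0x3f = 53
kind [6+:1] = (word>>6) & 0x1 = 0
tag [7+:1] = (word>>7) & 0x1 = 0
err [8+:1] = (word>>8) & 0x1 = 0
cnt [9+:6] = (word>>9) & 0x3f = 46  ←
flags [15+:1] = (word>>15) & 0x1 = 0
cnt signed 6b, MSB=1: 46 - 64 = -18

-18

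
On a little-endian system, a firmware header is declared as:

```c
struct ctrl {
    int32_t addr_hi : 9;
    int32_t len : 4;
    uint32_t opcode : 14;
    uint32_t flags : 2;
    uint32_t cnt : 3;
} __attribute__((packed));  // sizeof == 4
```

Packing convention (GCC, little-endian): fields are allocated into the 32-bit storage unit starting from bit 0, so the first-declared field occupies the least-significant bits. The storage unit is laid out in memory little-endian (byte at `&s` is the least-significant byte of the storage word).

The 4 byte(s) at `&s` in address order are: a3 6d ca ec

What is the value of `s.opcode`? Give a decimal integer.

[0]=0xa3 [1]=0x6d [2]=0xca [3]=0xec (little-endian) → word 0xecca6da3
addr_hi:9 @ bit 0 → (0xecca6da3>>0)&0x1ff = 0x1a3
len:4 @ bit 9 → (0xecca6da3>>9)&0xf = 0x6
opcode:14 @ bit 13 → (0xecca6da3>>13)&0x3fff = 0x2653  ←
flags:2 @ bit 27 → (0xecca6da3>>27)&0x3 = 0x1
cnt:3 @ bit 29 → (0xecca6da3>>29)&0x7 = 0x7

9811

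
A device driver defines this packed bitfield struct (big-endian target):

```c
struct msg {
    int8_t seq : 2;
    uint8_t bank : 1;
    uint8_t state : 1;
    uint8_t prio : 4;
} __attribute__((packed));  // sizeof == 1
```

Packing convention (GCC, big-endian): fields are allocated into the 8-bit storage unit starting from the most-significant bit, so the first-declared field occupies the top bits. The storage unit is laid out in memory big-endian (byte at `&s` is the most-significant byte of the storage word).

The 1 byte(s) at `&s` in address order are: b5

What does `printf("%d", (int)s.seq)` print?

-2

[0]=0xb5 (big-endian) → word 0xb5
seq [6+:2] = (word>>6) & 0x3 = 2  ←
bank [5+:1] = (word>>5) & 0x1 = 1
state [4+:1] = (word>>4) & 0x1 = 1
prio [0+:4] = (word>>0) & 0xf = 5
seq signed 2b, MSB=1: 2 - 4 = -2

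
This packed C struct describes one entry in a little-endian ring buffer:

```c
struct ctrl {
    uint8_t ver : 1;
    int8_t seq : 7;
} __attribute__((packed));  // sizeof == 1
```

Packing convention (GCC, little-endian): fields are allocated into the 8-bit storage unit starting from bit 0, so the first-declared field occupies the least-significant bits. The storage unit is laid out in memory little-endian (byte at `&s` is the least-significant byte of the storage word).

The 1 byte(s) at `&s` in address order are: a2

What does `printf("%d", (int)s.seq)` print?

-47

[0]=0xa2 (little-endian) → word 0xa2
ver [0+:1] = (word>>0) & 0x1 = 0
seq [1+:7] = (word>>1) & 0x7f = 81  ←
seq signed 7b, MSB=1: 81 - 128 = -47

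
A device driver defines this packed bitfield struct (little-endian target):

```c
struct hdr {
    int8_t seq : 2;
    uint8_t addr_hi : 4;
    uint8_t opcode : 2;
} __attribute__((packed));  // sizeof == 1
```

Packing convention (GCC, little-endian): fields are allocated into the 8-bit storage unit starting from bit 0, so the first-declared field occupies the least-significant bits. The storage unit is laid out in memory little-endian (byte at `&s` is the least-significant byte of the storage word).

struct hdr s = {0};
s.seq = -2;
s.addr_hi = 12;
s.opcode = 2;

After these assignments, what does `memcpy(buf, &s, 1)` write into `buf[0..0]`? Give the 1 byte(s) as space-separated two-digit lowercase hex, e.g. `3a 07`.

seq (2b) val=-2 bits=0x2 at bit 0: 0x02
addr_hi (4b) val=12 bits=0xc at bit 2: 0x32
opcode (2b) val=2 bits=0x2 at bit 6: 0xb2
word = 0xb2 → little-endian bytes:
  [0]=0xb2

b2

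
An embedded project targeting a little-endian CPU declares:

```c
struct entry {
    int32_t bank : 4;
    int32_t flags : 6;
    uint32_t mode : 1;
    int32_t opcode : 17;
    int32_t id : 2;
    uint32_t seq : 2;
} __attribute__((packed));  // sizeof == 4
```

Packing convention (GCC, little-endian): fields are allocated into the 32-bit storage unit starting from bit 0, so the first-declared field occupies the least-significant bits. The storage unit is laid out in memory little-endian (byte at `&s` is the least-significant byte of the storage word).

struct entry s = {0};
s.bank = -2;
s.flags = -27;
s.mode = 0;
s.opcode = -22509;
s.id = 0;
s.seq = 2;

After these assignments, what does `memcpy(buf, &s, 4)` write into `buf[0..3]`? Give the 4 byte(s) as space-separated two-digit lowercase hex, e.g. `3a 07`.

[0+:4] bank=-2 & 0xf = 0xe; word=0x0000000e
[4+:6] flags=-27 & 0x3f = 0x25; word=0x0000025e
[10+:1] mode=0 & 0x1 = 0x0; word=0x0000025e
[11+:17] opcode=-22509 & 0x1ffff = 0x1a813; word=0x0d409a5e
[28+:2] id=0 & 0x3 = 0x0; word=0x0d409a5e
[30+:2] seq=2 & 0x3 = 0x2; word=0x8d409a5e
word = 0x8d409a5e → little-endian bytes:
  [0]=0x5e  [1]=0x9a  [2]=0x40  [3]=0x8d

5e 9a 40 8d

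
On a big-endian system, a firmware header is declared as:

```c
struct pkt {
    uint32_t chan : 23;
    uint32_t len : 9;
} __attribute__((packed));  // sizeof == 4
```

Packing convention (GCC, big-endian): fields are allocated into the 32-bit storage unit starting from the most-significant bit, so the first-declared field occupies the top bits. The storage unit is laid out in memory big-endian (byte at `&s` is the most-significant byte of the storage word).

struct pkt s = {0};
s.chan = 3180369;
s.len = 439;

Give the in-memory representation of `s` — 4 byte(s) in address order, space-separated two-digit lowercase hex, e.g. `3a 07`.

chan (23b) val=3180369 bits=0x308751 at bit 9: 0x610ea200
len (9b) val=439 bits=0x1b7 at bit 0: 0x610ea3b7
word = 0x610ea3b7 → big-endian bytes:
  [0]=0x61  [1]=0x0e  [2]=0xa3  [3]=0xb7

61 0e a3 b7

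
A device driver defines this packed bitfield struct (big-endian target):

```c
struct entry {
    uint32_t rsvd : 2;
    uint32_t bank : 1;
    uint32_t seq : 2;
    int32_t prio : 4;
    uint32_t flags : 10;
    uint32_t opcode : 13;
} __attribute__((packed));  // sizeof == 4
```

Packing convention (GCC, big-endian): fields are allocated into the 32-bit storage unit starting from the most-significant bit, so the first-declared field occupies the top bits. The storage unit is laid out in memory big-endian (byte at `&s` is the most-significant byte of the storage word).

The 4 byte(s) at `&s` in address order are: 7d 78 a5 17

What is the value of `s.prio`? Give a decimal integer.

-6

[0]=0x7d [1]=0x78 [2]=0xa5 [3]=0x17 (big-endian) → word 0x7d78a517
rsvd [30+:2] = (word>>30) & 0x3 = 1
bank [29+:1] = (word>>29) & 0x1 = 1
seq [27+:2] = (word>>27) & 0x3 = 3
prio [23+:4] = (word>>23) & 0xf = 10  ←
flags [13+:10] = (word>>13) & 0x3ff = 965
opcode [0+:13] = (word>>0) & 0x1fff = 1303
prio signed 4b, MSB=1: 10 - 16 = -6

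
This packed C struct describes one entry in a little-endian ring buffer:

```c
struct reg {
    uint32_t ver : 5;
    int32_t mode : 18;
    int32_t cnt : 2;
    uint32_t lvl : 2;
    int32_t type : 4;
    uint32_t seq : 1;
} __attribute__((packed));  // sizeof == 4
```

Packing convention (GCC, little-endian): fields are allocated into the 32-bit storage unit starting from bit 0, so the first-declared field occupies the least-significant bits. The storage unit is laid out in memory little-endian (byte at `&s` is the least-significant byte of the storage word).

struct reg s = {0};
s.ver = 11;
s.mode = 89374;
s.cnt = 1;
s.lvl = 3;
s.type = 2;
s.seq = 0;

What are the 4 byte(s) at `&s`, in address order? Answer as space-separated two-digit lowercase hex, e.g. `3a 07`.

cb a3 ab 16

ver:5 = 11 → 0xb << 0 → word 0x0000000b
mode:18 = 89374 → 0x15d1e << 5 → word 0x002ba3cb
cnt:2 = 1 → 0x1 << 23 → word 0x00aba3cb
lvl:2 = 3 → 0x3 << 25 → word 0x06aba3cb
type:4 = 2 → 0x2 << 27 → word 0x16aba3cb
seq:1 = 0 → 0x0 << 31 → word 0x16aba3cb
word = 0x16aba3cb → little-endian bytes:
  [0]=0xcb  [1]=0xa3  [2]=0xab  [3]=0x16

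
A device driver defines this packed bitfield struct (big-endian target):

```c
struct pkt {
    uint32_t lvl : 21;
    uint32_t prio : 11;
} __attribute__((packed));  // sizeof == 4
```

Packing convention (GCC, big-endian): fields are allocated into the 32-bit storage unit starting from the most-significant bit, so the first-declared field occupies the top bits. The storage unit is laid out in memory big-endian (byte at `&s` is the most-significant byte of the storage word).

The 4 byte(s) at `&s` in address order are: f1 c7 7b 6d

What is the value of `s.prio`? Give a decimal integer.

877

[0]=0xf1 [1]=0xc7 [2]=0x7b [3]=0x6d (big-endian) → word 0xf1c77b6d
lvl:21 @ bit 11 → (0xf1c77b6d>>11)&0x1fffff = 0x1e38ef
prio:11 @ bit 0 → (0xf1c77b6d>>0)&0x7ff = 0x36d  ←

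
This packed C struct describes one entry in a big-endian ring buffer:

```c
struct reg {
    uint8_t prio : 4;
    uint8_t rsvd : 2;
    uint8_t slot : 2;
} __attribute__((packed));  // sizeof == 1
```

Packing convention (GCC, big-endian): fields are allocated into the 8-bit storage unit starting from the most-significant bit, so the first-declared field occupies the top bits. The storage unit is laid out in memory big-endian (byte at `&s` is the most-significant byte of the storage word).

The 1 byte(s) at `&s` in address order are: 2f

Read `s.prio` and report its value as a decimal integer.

2

[0]=0x2f (big-endian) → word 0x2f
prio [4+:4] = (word>>4) & 0xf = 2  ←
rsvd [2+:2] = (word>>2) & 0x3 = 3
slot [0+:2] = (word>>0) & 0x3 = 3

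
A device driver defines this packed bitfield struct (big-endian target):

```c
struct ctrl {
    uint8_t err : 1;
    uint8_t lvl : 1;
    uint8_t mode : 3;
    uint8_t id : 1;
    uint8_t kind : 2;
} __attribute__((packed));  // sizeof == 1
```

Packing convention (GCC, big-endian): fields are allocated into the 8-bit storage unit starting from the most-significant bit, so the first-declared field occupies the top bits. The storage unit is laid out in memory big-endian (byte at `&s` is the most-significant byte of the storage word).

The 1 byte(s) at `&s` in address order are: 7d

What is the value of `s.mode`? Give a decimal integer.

7

[0]=0x7d (big-endian) → word 0x7d
err:1 @ bit 7 → (0x7d>>7)&0x1 = 0x0
lvl:1 @ bit 6 → (0x7d>>6)&0x1 = 0x1
mode:3 @ bit 3 → (0x7d>>3)&0x7 = 0x7  ←
id:1 @ bit 2 → (0x7d>>2)&0x1 = 0x1
kind:2 @ bit 0 → (0x7d>>0)&0x3 = 0x1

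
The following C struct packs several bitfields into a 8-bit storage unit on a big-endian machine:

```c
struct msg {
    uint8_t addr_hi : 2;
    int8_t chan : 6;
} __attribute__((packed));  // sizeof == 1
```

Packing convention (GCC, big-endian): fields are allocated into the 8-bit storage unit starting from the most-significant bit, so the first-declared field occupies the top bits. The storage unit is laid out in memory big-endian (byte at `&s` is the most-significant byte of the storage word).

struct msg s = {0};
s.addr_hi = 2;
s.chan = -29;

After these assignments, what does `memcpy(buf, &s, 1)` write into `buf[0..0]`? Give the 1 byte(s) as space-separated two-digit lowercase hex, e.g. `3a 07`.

[6+:2] addr_hi=2 & 0x3 = 0x2; word=0x80
[0+:6] chan=-29 & 0x3f = 0x23; word=0xa3
word = 0xa3 → big-endian bytes:
  [0]=0xa3

a3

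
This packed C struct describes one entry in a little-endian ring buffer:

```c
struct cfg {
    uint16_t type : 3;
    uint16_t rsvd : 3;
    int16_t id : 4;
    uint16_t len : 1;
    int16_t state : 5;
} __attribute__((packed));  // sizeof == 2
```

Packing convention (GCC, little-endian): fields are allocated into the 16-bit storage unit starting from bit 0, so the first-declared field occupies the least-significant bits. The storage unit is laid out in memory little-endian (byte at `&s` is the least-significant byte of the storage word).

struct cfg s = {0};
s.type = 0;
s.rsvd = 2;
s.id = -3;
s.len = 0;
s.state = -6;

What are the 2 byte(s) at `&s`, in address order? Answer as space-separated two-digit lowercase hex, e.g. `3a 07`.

type:3 = 0 → 0x0 << 0 → word 0x0000
rsvd:3 = 2 → 0x2 << 3 → word 0x0010
id:4 = -3 → 0xd << 6 → word 0x0350
len:1 = 0 → 0x0 << 10 → word 0x0350
state:5 = -6 → 0x1a << 11 → word 0xd350
word = 0xd350 → little-endian bytes:
  [0]=0x50  [1]=0xd3

50 d3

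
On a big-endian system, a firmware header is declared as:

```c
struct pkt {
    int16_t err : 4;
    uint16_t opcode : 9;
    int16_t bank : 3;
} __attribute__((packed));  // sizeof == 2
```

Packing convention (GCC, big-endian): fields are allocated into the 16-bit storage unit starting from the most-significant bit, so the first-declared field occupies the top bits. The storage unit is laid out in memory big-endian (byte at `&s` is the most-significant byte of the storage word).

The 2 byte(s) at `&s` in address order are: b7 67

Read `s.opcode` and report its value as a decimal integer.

[0]=0xb7 [1]=0x67 (big-endian) → word 0xb767
err [12+:4] = (word>>12) & 0xf = 11
opcode [3+:9] = (word>>3) & 0x1ff = 236  ←
bank [0+:3] = (word>>0) & 0x7 = 7

236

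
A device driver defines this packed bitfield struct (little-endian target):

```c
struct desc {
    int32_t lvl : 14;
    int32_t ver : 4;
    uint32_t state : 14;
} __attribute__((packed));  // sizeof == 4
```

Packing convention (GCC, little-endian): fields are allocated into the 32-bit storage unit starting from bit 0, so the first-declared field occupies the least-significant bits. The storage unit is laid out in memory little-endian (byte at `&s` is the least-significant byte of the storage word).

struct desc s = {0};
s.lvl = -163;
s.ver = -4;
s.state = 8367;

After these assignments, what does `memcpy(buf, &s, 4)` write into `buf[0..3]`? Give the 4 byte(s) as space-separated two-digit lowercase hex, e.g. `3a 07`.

lvl (14b) val=-163 bits=0x3f5d at bit 0: 0x00003f5d
ver (4b) val=-4 bits=0xc at bit 14: 0x00033f5d
state (14b) val=8367 bits=0x20af at bit 18: 0x82bf3f5d
word = 0x82bf3f5d → little-endian bytes:
  [0]=0x5d  [1]=0x3f  [2]=0xbf  [3]=0x82

5d 3f bf 82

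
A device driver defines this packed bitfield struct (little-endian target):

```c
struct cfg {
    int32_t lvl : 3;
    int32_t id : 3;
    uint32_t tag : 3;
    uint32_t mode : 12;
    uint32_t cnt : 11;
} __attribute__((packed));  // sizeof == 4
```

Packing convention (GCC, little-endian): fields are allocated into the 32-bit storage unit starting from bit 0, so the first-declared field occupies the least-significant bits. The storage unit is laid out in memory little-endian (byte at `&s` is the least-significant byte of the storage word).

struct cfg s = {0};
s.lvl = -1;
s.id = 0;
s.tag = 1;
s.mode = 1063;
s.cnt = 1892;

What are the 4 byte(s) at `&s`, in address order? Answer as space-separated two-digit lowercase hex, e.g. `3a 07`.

[0+:3] lvl=-1 & 0x7 = 0x7; word=0x00000007
[3+:3] id=0 & 0x7 = 0x0; word=0x00000007
[6+:3] tag=1 & 0x7 = 0x1; word=0x00000047
[9+:12] mode=1063 & 0xfff = 0x427; word=0x00084e47
[21+:11] cnt=1892 & 0x7ff = 0x764; word=0xec884e47
word = 0xec884e47 → little-endian bytes:
  [0]=0x47  [1]=0x4e  [2]=0x88  [3]=0xec

47 4e 88 ec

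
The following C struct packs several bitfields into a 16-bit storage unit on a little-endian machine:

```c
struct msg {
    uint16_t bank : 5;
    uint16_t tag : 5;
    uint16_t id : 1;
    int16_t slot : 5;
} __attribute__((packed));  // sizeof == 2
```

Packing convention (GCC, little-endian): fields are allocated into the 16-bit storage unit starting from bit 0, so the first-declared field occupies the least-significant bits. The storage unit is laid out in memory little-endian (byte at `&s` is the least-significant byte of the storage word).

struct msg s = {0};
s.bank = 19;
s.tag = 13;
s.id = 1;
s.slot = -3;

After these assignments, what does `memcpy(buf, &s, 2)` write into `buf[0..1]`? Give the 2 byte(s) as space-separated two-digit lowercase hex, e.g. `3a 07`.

[0+:5] bank=19 & 0x1f = 0x13; word=0x0013
[5+:5] tag=13 & 0x1f = 0xd; word=0x01b3
[10+:1] id=1 & 0x1 = 0x1; word=0x05b3
[11+:5] slot=-3 & 0x1f = 0x1d; word=0xedb3
word = 0xedb3 → little-endian bytes:
  [0]=0xb3  [1]=0xed

b3 ed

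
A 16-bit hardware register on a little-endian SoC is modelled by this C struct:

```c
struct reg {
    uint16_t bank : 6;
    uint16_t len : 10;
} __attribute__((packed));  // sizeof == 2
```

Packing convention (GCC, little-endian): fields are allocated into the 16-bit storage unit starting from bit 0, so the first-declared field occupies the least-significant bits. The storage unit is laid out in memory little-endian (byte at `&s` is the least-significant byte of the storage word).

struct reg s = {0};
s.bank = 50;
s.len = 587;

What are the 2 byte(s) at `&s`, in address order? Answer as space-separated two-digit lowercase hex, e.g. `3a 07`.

f2 92

[0+:6] bank=50 & 0x3f = 0x32; word=0x0032
[6+:10] len=587 & 0x3ff = 0x24b; word=0x92f2
word = 0x92f2 → little-endian bytes:
  [0]=0xf2  [1]=0x92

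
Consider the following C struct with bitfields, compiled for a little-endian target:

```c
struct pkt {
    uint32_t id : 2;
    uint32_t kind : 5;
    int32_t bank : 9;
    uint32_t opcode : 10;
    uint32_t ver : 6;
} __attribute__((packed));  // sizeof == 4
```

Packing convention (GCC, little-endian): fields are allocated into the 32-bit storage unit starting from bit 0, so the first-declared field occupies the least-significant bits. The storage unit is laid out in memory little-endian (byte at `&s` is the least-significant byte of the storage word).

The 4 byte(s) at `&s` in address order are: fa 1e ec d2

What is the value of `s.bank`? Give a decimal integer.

[0]=0xfa [1]=0x1e [2]=0xec [3]=0xd2 (little-endian) → word 0xd2ec1efa
id [0+:2] = (word>>0) & 0x3 = 2
kind [2+:5] = (word>>2) & 0x1f = 30
bank [7+:9] = (word>>7) & 0x1ff = 61  ←
opcode [16+:10] = (word>>16) & 0x3ff = 748
ver [26+:6] = (word>>26) & 0x3f = 52
bank signed 9b, MSB=0: value = 61

61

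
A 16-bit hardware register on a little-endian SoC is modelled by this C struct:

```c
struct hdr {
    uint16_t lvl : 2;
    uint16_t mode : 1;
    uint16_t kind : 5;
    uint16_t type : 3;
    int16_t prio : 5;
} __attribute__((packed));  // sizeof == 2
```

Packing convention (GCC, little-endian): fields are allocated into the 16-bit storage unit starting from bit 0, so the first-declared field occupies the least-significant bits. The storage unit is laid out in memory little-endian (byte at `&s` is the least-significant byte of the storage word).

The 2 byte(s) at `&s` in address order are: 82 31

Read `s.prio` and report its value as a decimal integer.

6

[0]=0x82 [1]=0x31 (little-endian) → word 0x3182
lvl:2 @ bit 0 → (0x3182>>0)&0x3 = 0x2
mode:1 @ bit 2 → (0x3182>>2)&0x1 = 0x0
kind:5 @ bit 3 → (0x3182>>3)&0x1f = 0x10
type:3 @ bit 8 → (0x3182>>8)&0x7 = 0x1
prio:5 @ bit 11 → (0x3182>>11)&0x1f = 0x6  ←
prio signed 5b, MSB=0: value = 6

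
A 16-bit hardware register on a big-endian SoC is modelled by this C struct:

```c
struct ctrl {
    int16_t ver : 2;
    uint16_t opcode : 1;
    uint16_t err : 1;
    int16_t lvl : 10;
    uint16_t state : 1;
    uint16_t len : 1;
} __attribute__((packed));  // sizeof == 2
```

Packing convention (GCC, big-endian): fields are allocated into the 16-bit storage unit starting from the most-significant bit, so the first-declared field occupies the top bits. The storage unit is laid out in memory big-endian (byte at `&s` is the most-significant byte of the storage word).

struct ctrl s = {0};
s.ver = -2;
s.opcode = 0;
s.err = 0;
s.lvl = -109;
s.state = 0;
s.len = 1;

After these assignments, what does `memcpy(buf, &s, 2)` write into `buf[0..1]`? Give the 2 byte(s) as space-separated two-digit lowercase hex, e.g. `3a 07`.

8e 4d

[14+:2] ver=-2 & 0x3 = 0x2; word=0x8000
[13+:1] opcode=0 & 0x1 = 0x0; word=0x8000
[12+:1] err=0 & 0x1 = 0x0; word=0x8000
[2+:10] lvl=-109 & 0x3ff = 0x393; word=0x8e4c
[1+:1] state=0 & 0x1 = 0x0; word=0x8e4c
[0+:1] len=1 & 0x1 = 0x1; word=0x8e4d
word = 0x8e4d → big-endian bytes:
  [0]=0x8e  [1]=0x4d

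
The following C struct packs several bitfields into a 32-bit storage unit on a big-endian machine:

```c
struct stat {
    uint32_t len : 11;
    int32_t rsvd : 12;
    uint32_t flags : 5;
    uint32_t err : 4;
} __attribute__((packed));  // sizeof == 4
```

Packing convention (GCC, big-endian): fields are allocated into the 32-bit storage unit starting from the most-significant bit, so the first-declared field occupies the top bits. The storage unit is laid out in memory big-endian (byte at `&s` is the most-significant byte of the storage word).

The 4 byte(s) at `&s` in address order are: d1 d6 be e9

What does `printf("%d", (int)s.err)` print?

9

[0]=0xd1 [1]=0xd6 [2]=0xbe [3]=0xe9 (big-endian) → word 0xd1d6bee9
len:11 @ bit 21 → (0xd1d6bee9>>21)&0x7ff = 0x68e
rsvd:12 @ bit 9 → (0xd1d6bee9>>9)&0xfff = 0xb5f
flags:5 @ bit 4 → (0xd1d6bee9>>4)&0x1f = 0xe
err:4 @ bit 0 → (0xd1d6bee9>>0)&0xf = 0x9  ←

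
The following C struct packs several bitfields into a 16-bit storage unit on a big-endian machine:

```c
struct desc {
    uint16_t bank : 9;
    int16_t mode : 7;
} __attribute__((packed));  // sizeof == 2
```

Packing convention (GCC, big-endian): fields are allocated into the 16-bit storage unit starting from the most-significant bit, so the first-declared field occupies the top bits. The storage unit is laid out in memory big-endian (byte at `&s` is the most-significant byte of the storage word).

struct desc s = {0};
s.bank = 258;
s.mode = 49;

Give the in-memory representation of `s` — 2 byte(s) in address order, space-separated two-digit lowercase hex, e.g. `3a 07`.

81 31

bank:9 = 258 → 0x102 << 7 → word 0x8100
mode:7 = 49 → 0x31 << 0 → word 0x8131
word = 0x8131 → big-endian bytes:
  [0]=0x81  [1]=0x31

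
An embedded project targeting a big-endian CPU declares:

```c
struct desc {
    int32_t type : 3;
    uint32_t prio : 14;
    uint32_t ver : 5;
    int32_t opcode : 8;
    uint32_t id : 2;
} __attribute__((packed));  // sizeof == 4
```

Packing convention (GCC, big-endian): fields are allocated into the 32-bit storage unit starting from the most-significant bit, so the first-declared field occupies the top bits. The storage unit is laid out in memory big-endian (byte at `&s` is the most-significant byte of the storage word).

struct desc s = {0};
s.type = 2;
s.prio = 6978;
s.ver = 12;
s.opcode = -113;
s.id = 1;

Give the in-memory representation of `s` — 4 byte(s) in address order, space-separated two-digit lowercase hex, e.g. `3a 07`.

4d a1 32 3d

type:3 = 2 → 0x2 << 29 → word 0x40000000
prio:14 = 6978 → 0x1b42 << 15 → word 0x4da10000
ver:5 = 12 → 0xc << 10 → word 0x4da13000
opcode:8 = -113 → 0x8f << 2 → word 0x4da1323c
id:2 = 1 → 0x1 << 0 → word 0x4da1323d
word = 0x4da1323d → big-endian bytes:
  [0]=0x4d  [1]=0xa1  [2]=0x32  [3]=0x3d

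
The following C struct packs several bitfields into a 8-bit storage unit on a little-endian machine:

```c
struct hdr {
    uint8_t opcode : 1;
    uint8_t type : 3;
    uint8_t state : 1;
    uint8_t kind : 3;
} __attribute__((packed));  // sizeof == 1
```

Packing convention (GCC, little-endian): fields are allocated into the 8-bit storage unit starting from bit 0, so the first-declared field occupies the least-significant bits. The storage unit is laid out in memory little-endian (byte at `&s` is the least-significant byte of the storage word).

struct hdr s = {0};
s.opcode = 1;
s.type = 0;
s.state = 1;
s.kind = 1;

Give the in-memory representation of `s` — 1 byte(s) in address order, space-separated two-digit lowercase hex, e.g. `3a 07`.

[0+:1] opcode=1 & 0x1 = 0x1; word=0x01
[1+:3] type=0 & 0x7 = 0x0; word=0x01
[4+:1] state=1 & 0x1 = 0x1; word=0x11
[5+:3] kind=1 & 0x7 = 0x1; word=0x31
word = 0x31 → little-endian bytes:
  [0]=0x31

31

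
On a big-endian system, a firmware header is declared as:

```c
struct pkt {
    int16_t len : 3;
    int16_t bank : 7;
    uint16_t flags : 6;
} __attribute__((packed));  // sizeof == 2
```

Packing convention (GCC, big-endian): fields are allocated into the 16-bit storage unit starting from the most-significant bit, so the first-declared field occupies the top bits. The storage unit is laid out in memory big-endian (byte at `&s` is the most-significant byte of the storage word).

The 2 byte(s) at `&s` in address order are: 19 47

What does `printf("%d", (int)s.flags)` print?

7

[0]=0x19 [1]=0x47 (big-endian) → word 0x1947
len [13+:3] = (word>>13) & 0x7 = 0
bank [6+:7] = (word>>6) & 0x7f = 101
flags [0+:6] = (word>>0) & 0x3f = 7  ←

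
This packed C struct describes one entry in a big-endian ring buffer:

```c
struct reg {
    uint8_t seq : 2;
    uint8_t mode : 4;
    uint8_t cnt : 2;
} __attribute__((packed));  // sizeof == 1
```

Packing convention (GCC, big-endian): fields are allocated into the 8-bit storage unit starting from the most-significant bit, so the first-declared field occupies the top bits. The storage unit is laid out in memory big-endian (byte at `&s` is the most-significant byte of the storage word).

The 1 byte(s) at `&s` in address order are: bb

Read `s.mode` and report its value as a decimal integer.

14

[0]=0xbb (big-endian) → word 0xbb
seq [6+:2] = (word>>6) & 0x3 = 2
mode [2+:4] = (word>>2) & 0xf = 14  ←
cnt [0+:2] = (word>>0) & 0x3 = 3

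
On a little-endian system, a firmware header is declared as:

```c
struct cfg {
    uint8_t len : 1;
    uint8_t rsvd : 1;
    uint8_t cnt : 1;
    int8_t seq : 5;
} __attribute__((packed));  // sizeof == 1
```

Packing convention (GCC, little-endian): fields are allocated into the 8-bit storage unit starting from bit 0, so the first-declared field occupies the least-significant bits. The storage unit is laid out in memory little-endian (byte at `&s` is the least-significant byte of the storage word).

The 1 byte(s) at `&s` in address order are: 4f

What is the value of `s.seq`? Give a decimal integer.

[0]=0x4f (little-endian) → word 0x4f
len [0+:1] = (word>>0) & 0x1 = 1
rsvd [1+:1] = (word>>1) & 0x1 = 1
cnt [2+:1] = (word>>2) & 0x1 = 1
seq [3+:5] = (word>>3) & 0x1f = 9  ←
seq signed 5b, MSB=0: value = 9

9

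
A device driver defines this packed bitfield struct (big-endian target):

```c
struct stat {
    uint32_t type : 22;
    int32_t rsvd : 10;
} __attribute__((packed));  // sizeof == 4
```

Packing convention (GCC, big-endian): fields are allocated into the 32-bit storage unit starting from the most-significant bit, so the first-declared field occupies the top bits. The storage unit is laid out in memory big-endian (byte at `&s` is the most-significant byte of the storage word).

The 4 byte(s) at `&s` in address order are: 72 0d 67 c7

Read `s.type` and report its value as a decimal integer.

1868633

[0]=0x72 [1]=0x0d [2]=0x67 [3]=0xc7 (big-endian) → word 0x720d67c7
type [10+:22] = (word>>10) & 0x3fffff = 1868633  ←
rsvd [0+:10] = (word>>0) & 0x3ff = 967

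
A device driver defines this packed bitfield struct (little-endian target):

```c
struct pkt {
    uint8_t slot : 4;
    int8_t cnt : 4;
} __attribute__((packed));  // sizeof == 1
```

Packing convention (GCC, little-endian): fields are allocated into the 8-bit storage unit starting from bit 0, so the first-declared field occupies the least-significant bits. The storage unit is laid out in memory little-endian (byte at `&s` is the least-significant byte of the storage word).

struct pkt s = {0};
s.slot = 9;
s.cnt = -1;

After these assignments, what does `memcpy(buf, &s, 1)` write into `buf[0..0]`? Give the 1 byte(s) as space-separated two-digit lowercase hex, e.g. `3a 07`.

slot:4 = 9 → 0x9 << 0 → word 0x09
cnt:4 = -1 → 0xf << 4 → word 0xf9
word = 0xf9 → little-endian bytes:
  [0]=0xf9

f9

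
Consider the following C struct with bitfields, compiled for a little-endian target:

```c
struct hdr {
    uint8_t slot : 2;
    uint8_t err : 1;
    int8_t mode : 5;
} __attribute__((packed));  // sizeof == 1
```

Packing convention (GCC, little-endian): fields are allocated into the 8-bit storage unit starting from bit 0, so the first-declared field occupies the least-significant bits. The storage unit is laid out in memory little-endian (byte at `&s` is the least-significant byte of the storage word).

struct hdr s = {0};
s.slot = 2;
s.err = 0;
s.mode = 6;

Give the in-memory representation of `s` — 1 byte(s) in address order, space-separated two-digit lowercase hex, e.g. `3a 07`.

32

slot:2 = 2 → 0x2 << 0 → word 0x02
err:1 = 0 → 0x0 << 2 → word 0x02
mode:5 = 6 → 0x6 << 3 → word 0x32
word = 0x32 → little-endian bytes:
  [0]=0x32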